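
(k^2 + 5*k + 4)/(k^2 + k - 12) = (k + 1)/(k - 3)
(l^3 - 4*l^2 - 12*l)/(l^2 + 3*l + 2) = l*(l - 6)/(l + 1)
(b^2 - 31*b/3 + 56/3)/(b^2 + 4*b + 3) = (3*b^2 - 31*b + 56)/(3*(b^2 + 4*b + 3))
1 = 1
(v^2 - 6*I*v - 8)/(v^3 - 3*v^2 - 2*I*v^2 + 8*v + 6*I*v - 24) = (v - 2*I)/(v^2 + v*(-3 + 2*I) - 6*I)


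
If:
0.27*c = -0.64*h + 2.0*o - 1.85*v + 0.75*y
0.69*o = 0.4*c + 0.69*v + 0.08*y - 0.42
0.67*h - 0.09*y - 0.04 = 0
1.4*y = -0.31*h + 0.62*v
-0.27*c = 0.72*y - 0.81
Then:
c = -0.35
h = 0.23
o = 2.29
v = 2.95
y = 1.26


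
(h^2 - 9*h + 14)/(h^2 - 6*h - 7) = (h - 2)/(h + 1)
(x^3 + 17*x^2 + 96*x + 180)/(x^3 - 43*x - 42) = (x^2 + 11*x + 30)/(x^2 - 6*x - 7)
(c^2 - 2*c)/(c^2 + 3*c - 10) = c/(c + 5)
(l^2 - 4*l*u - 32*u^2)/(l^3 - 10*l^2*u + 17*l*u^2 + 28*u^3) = (l^2 - 4*l*u - 32*u^2)/(l^3 - 10*l^2*u + 17*l*u^2 + 28*u^3)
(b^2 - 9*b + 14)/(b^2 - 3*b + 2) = (b - 7)/(b - 1)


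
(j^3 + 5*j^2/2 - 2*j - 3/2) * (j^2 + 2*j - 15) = j^5 + 9*j^4/2 - 12*j^3 - 43*j^2 + 27*j + 45/2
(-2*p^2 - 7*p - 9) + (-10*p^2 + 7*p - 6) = -12*p^2 - 15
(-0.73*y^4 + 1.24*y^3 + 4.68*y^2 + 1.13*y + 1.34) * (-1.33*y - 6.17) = 0.9709*y^5 + 2.8549*y^4 - 13.8752*y^3 - 30.3785*y^2 - 8.7543*y - 8.2678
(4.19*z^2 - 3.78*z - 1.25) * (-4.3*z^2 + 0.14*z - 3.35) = -18.017*z^4 + 16.8406*z^3 - 9.1907*z^2 + 12.488*z + 4.1875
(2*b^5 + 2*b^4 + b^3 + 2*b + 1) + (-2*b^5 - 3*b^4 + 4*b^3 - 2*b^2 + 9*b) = -b^4 + 5*b^3 - 2*b^2 + 11*b + 1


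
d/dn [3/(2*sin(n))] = -3*cos(n)/(2*sin(n)^2)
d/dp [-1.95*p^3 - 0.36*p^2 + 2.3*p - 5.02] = -5.85*p^2 - 0.72*p + 2.3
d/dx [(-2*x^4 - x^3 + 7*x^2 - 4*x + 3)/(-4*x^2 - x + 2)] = (16*x^5 + 10*x^4 - 14*x^3 - 29*x^2 + 52*x - 5)/(16*x^4 + 8*x^3 - 15*x^2 - 4*x + 4)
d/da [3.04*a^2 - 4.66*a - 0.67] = 6.08*a - 4.66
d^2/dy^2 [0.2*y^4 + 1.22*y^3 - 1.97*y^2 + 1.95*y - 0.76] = 2.4*y^2 + 7.32*y - 3.94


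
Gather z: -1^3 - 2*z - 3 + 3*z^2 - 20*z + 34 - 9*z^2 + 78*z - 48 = -6*z^2 + 56*z - 18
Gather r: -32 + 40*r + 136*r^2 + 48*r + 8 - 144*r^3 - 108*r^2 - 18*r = -144*r^3 + 28*r^2 + 70*r - 24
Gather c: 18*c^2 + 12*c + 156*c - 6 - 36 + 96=18*c^2 + 168*c + 54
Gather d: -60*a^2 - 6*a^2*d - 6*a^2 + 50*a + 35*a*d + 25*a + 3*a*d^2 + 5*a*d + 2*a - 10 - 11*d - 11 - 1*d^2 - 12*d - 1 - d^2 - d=-66*a^2 + 77*a + d^2*(3*a - 2) + d*(-6*a^2 + 40*a - 24) - 22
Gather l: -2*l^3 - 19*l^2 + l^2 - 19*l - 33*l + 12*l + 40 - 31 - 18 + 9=-2*l^3 - 18*l^2 - 40*l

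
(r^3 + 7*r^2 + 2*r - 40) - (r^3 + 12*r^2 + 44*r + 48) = -5*r^2 - 42*r - 88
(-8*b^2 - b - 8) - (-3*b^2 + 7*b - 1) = -5*b^2 - 8*b - 7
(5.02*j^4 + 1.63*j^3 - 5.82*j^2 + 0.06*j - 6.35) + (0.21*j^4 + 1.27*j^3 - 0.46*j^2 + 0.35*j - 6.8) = 5.23*j^4 + 2.9*j^3 - 6.28*j^2 + 0.41*j - 13.15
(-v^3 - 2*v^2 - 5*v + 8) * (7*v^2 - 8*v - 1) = -7*v^5 - 6*v^4 - 18*v^3 + 98*v^2 - 59*v - 8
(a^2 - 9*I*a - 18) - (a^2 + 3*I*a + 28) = -12*I*a - 46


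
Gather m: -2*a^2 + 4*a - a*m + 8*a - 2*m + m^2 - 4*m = -2*a^2 + 12*a + m^2 + m*(-a - 6)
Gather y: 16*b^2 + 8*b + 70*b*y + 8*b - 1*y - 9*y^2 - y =16*b^2 + 16*b - 9*y^2 + y*(70*b - 2)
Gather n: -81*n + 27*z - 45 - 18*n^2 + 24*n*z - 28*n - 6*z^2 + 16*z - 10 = -18*n^2 + n*(24*z - 109) - 6*z^2 + 43*z - 55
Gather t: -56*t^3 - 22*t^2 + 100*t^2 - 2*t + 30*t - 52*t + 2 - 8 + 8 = -56*t^3 + 78*t^2 - 24*t + 2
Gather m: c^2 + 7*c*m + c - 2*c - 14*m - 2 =c^2 - c + m*(7*c - 14) - 2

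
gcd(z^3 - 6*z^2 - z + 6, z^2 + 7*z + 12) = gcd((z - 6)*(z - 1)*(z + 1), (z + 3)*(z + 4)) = 1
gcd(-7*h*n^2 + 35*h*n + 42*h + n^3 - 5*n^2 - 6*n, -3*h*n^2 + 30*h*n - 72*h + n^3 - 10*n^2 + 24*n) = n - 6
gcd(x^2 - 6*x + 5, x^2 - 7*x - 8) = 1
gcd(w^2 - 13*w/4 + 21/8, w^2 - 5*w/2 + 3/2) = w - 3/2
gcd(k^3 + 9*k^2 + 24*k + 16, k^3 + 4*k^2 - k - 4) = k^2 + 5*k + 4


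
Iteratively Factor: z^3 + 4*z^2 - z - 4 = (z + 1)*(z^2 + 3*z - 4) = (z + 1)*(z + 4)*(z - 1)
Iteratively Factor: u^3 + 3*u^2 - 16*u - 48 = (u + 4)*(u^2 - u - 12) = (u - 4)*(u + 4)*(u + 3)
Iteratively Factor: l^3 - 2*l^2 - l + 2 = (l - 2)*(l^2 - 1) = (l - 2)*(l - 1)*(l + 1)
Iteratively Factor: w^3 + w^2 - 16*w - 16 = (w + 4)*(w^2 - 3*w - 4) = (w - 4)*(w + 4)*(w + 1)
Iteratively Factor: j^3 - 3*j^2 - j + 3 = (j - 3)*(j^2 - 1) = (j - 3)*(j + 1)*(j - 1)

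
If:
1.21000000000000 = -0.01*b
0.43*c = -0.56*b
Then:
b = -121.00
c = 157.58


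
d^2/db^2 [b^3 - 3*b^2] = 6*b - 6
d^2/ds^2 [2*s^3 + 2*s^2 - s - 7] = 12*s + 4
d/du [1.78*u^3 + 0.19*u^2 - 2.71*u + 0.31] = 5.34*u^2 + 0.38*u - 2.71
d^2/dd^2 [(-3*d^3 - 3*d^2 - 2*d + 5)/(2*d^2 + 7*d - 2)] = 50*(-5*d^3 + 6*d^2 + 6*d + 9)/(8*d^6 + 84*d^5 + 270*d^4 + 175*d^3 - 270*d^2 + 84*d - 8)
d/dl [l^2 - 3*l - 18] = 2*l - 3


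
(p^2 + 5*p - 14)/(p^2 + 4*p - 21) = (p - 2)/(p - 3)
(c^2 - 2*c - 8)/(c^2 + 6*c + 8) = (c - 4)/(c + 4)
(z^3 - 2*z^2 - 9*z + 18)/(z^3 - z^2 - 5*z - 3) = (z^2 + z - 6)/(z^2 + 2*z + 1)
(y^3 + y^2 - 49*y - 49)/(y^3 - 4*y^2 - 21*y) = (y^2 + 8*y + 7)/(y*(y + 3))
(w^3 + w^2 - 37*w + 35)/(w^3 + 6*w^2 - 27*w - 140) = (w - 1)/(w + 4)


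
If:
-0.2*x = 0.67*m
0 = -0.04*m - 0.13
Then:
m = -3.25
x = 10.89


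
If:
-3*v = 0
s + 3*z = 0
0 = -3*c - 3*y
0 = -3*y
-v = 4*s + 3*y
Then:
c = 0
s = 0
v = 0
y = 0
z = 0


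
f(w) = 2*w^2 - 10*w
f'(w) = 4*w - 10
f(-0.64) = 7.22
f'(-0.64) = -12.56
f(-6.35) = 144.14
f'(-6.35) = -35.40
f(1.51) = -10.54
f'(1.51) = -3.96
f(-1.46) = 18.86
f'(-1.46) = -15.84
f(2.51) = -12.50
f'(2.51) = 0.04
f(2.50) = -12.50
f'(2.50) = 0.00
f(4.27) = -6.23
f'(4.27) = 7.08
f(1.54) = -10.66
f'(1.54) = -3.84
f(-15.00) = 600.00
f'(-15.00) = -70.00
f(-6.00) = 132.00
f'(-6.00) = -34.00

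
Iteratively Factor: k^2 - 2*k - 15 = (k - 5)*(k + 3)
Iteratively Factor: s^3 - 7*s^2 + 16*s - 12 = (s - 2)*(s^2 - 5*s + 6) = (s - 3)*(s - 2)*(s - 2)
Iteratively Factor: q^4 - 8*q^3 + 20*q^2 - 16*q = (q - 4)*(q^3 - 4*q^2 + 4*q) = (q - 4)*(q - 2)*(q^2 - 2*q) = q*(q - 4)*(q - 2)*(q - 2)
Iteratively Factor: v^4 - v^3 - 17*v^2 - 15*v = (v)*(v^3 - v^2 - 17*v - 15) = v*(v + 1)*(v^2 - 2*v - 15) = v*(v - 5)*(v + 1)*(v + 3)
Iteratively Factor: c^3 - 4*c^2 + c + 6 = (c - 3)*(c^2 - c - 2) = (c - 3)*(c - 2)*(c + 1)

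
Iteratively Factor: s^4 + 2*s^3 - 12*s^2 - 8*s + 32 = (s - 2)*(s^3 + 4*s^2 - 4*s - 16) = (s - 2)*(s + 4)*(s^2 - 4) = (s - 2)*(s + 2)*(s + 4)*(s - 2)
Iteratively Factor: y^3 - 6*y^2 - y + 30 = (y + 2)*(y^2 - 8*y + 15) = (y - 3)*(y + 2)*(y - 5)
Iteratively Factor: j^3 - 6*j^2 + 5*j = (j - 5)*(j^2 - j) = j*(j - 5)*(j - 1)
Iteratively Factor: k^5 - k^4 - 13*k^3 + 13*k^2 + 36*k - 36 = (k - 1)*(k^4 - 13*k^2 + 36) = (k - 2)*(k - 1)*(k^3 + 2*k^2 - 9*k - 18) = (k - 3)*(k - 2)*(k - 1)*(k^2 + 5*k + 6) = (k - 3)*(k - 2)*(k - 1)*(k + 3)*(k + 2)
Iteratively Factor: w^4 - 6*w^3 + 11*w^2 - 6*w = (w - 1)*(w^3 - 5*w^2 + 6*w) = w*(w - 1)*(w^2 - 5*w + 6) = w*(w - 2)*(w - 1)*(w - 3)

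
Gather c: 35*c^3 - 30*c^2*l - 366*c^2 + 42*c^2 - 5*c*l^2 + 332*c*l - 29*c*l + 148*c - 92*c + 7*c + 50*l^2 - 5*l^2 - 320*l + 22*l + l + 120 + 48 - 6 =35*c^3 + c^2*(-30*l - 324) + c*(-5*l^2 + 303*l + 63) + 45*l^2 - 297*l + 162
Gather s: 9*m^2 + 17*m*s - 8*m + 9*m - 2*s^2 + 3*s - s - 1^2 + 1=9*m^2 + m - 2*s^2 + s*(17*m + 2)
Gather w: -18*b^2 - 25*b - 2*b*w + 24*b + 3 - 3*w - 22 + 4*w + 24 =-18*b^2 - b + w*(1 - 2*b) + 5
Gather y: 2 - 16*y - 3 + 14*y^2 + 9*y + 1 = 14*y^2 - 7*y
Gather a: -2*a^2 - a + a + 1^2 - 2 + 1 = -2*a^2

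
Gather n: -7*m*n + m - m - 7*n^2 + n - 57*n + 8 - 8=-7*n^2 + n*(-7*m - 56)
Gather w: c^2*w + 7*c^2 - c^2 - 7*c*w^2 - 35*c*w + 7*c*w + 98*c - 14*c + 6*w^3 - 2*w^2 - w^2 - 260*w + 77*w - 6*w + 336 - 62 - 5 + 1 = 6*c^2 + 84*c + 6*w^3 + w^2*(-7*c - 3) + w*(c^2 - 28*c - 189) + 270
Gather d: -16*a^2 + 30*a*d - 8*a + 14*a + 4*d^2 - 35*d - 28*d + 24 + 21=-16*a^2 + 6*a + 4*d^2 + d*(30*a - 63) + 45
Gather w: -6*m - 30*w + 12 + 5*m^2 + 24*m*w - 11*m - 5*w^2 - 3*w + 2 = 5*m^2 - 17*m - 5*w^2 + w*(24*m - 33) + 14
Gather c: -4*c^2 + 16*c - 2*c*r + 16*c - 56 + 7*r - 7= -4*c^2 + c*(32 - 2*r) + 7*r - 63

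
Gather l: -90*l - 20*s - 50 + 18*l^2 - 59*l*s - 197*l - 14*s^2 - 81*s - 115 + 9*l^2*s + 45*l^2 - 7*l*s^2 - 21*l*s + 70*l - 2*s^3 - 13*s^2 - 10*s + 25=l^2*(9*s + 63) + l*(-7*s^2 - 80*s - 217) - 2*s^3 - 27*s^2 - 111*s - 140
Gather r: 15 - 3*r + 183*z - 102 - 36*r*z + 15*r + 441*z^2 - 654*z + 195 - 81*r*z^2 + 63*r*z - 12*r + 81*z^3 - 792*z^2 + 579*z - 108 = r*(-81*z^2 + 27*z) + 81*z^3 - 351*z^2 + 108*z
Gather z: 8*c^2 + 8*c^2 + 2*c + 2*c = 16*c^2 + 4*c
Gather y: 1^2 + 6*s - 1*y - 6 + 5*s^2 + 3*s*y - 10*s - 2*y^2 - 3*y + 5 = 5*s^2 - 4*s - 2*y^2 + y*(3*s - 4)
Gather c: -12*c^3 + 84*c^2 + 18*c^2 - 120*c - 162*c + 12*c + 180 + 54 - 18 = -12*c^3 + 102*c^2 - 270*c + 216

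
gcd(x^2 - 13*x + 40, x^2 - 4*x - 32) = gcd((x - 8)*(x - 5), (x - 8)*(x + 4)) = x - 8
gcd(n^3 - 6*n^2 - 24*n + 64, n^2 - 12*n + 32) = n - 8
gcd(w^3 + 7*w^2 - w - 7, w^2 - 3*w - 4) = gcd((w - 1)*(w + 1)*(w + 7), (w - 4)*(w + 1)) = w + 1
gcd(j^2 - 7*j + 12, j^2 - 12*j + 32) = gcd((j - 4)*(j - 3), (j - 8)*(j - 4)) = j - 4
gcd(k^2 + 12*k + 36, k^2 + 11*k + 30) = k + 6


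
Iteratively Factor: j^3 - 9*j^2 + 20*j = (j - 5)*(j^2 - 4*j) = j*(j - 5)*(j - 4)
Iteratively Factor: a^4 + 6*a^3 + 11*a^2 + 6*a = (a + 1)*(a^3 + 5*a^2 + 6*a) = a*(a + 1)*(a^2 + 5*a + 6) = a*(a + 1)*(a + 3)*(a + 2)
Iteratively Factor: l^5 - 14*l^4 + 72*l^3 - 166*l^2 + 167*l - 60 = (l - 5)*(l^4 - 9*l^3 + 27*l^2 - 31*l + 12) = (l - 5)*(l - 1)*(l^3 - 8*l^2 + 19*l - 12) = (l - 5)*(l - 1)^2*(l^2 - 7*l + 12) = (l - 5)*(l - 3)*(l - 1)^2*(l - 4)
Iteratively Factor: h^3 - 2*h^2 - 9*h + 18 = (h + 3)*(h^2 - 5*h + 6) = (h - 2)*(h + 3)*(h - 3)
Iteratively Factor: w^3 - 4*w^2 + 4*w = (w)*(w^2 - 4*w + 4) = w*(w - 2)*(w - 2)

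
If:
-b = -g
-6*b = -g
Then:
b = 0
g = 0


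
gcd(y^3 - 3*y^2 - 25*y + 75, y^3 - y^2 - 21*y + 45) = y^2 + 2*y - 15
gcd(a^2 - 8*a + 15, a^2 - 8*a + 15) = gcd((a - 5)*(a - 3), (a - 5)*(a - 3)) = a^2 - 8*a + 15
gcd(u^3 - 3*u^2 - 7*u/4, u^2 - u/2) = u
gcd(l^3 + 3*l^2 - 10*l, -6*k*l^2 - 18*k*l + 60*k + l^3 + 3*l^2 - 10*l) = l^2 + 3*l - 10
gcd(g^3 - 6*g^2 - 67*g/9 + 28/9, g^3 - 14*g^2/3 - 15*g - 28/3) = g^2 - 17*g/3 - 28/3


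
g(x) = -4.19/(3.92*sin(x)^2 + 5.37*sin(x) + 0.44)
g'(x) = -4.19*(-7.84*sin(x)*cos(x) - 5.37*cos(x))/(3.92*sin(x)^2 + 5.37*sin(x) + 0.44)^2 = (32.8496*sin(x) + 22.5003)*cos(x)/(3.92*sin(x)^2 + 5.37*sin(x) + 0.44)^2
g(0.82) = -0.65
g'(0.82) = 0.76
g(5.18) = 3.41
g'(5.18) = -2.03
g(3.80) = 3.04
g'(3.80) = -1.00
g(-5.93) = -1.51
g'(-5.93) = 4.15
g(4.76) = 4.14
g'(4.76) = -0.48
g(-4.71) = -0.43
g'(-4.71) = -0.00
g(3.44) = 5.24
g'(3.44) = -19.18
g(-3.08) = -33.71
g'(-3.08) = -1322.71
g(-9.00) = 3.78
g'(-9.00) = -6.66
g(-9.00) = 3.78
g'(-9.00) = -6.66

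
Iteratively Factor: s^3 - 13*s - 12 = (s - 4)*(s^2 + 4*s + 3) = (s - 4)*(s + 1)*(s + 3)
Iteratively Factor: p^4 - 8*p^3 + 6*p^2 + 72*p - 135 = (p - 3)*(p^3 - 5*p^2 - 9*p + 45) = (p - 3)^2*(p^2 - 2*p - 15) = (p - 5)*(p - 3)^2*(p + 3)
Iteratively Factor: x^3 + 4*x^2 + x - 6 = (x - 1)*(x^2 + 5*x + 6) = (x - 1)*(x + 2)*(x + 3)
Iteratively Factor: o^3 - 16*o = (o)*(o^2 - 16) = o*(o - 4)*(o + 4)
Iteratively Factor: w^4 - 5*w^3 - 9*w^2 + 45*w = (w)*(w^3 - 5*w^2 - 9*w + 45) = w*(w + 3)*(w^2 - 8*w + 15) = w*(w - 5)*(w + 3)*(w - 3)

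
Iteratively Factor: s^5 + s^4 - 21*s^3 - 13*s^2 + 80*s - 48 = (s + 4)*(s^4 - 3*s^3 - 9*s^2 + 23*s - 12) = (s - 1)*(s + 4)*(s^3 - 2*s^2 - 11*s + 12) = (s - 1)^2*(s + 4)*(s^2 - s - 12) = (s - 4)*(s - 1)^2*(s + 4)*(s + 3)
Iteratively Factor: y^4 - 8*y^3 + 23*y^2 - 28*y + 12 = (y - 2)*(y^3 - 6*y^2 + 11*y - 6) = (y - 2)^2*(y^2 - 4*y + 3) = (y - 2)^2*(y - 1)*(y - 3)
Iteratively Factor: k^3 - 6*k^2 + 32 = (k - 4)*(k^2 - 2*k - 8) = (k - 4)^2*(k + 2)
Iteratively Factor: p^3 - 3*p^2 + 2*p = (p - 2)*(p^2 - p) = (p - 2)*(p - 1)*(p)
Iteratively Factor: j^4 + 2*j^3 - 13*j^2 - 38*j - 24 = (j - 4)*(j^3 + 6*j^2 + 11*j + 6) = (j - 4)*(j + 3)*(j^2 + 3*j + 2) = (j - 4)*(j + 2)*(j + 3)*(j + 1)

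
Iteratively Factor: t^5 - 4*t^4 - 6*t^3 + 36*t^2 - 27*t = (t - 3)*(t^4 - t^3 - 9*t^2 + 9*t) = t*(t - 3)*(t^3 - t^2 - 9*t + 9) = t*(t - 3)*(t - 1)*(t^2 - 9) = t*(t - 3)*(t - 1)*(t + 3)*(t - 3)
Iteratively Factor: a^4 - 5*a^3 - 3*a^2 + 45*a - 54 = (a - 3)*(a^3 - 2*a^2 - 9*a + 18) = (a - 3)*(a + 3)*(a^2 - 5*a + 6) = (a - 3)*(a - 2)*(a + 3)*(a - 3)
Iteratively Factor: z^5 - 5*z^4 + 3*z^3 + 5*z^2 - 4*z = (z - 1)*(z^4 - 4*z^3 - z^2 + 4*z) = (z - 4)*(z - 1)*(z^3 - z) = z*(z - 4)*(z - 1)*(z^2 - 1) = z*(z - 4)*(z - 1)^2*(z + 1)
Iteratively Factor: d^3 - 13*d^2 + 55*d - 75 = (d - 5)*(d^2 - 8*d + 15) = (d - 5)*(d - 3)*(d - 5)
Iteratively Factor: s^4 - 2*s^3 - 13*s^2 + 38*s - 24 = (s - 3)*(s^3 + s^2 - 10*s + 8) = (s - 3)*(s + 4)*(s^2 - 3*s + 2) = (s - 3)*(s - 1)*(s + 4)*(s - 2)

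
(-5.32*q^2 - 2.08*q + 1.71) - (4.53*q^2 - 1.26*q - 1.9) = -9.85*q^2 - 0.82*q + 3.61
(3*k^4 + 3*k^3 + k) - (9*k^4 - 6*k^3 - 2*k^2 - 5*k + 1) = -6*k^4 + 9*k^3 + 2*k^2 + 6*k - 1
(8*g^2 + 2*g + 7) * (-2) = -16*g^2 - 4*g - 14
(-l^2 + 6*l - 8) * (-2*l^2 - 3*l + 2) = 2*l^4 - 9*l^3 - 4*l^2 + 36*l - 16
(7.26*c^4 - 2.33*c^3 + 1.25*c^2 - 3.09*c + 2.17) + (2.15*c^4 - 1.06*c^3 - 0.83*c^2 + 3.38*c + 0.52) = 9.41*c^4 - 3.39*c^3 + 0.42*c^2 + 0.29*c + 2.69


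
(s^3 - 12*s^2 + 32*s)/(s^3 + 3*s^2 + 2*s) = (s^2 - 12*s + 32)/(s^2 + 3*s + 2)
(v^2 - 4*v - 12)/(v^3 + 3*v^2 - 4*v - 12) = (v - 6)/(v^2 + v - 6)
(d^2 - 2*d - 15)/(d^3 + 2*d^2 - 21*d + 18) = (d^2 - 2*d - 15)/(d^3 + 2*d^2 - 21*d + 18)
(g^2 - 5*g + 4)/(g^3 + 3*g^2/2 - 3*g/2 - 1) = 2*(g - 4)/(2*g^2 + 5*g + 2)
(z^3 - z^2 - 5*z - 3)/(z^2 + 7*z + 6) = (z^2 - 2*z - 3)/(z + 6)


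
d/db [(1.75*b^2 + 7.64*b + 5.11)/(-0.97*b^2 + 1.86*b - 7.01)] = (10.6658*b^2 - 14.6216*b - 63.061)/(0.9409*b^4 - 3.6084*b^3 + 17.059*b^2 - 26.0772*b + 49.1401)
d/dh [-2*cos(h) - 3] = 2*sin(h)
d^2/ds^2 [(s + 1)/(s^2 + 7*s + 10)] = 2*((s + 1)*(2*s + 7)^2 - (3*s + 8)*(s^2 + 7*s + 10))/(s^2 + 7*s + 10)^3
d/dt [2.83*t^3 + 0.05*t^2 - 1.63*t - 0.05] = 8.49*t^2 + 0.1*t - 1.63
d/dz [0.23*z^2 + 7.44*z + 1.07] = 0.46*z + 7.44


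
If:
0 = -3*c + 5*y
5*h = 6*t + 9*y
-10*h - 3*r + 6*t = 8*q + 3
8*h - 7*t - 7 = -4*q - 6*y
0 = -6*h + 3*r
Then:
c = 5*y/3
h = 18*y/5 - 51/20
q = 501/160 - 243*y/40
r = 36*y/5 - 51/10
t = 3*y/2 - 17/8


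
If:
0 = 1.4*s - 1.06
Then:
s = 0.76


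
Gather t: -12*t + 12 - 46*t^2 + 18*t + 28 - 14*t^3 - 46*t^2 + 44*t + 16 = -14*t^3 - 92*t^2 + 50*t + 56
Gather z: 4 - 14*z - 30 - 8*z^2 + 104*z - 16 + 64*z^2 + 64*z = 56*z^2 + 154*z - 42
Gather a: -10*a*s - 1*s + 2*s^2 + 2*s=-10*a*s + 2*s^2 + s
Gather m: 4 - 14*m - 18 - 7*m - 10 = -21*m - 24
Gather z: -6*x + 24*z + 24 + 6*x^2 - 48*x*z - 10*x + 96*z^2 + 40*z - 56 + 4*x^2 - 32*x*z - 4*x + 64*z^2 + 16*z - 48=10*x^2 - 20*x + 160*z^2 + z*(80 - 80*x) - 80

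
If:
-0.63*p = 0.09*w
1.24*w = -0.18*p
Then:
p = 0.00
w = 0.00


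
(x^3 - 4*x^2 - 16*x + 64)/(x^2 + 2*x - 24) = (x^2 - 16)/(x + 6)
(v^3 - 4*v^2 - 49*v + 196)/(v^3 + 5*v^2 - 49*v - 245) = (v - 4)/(v + 5)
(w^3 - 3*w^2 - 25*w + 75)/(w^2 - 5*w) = w + 2 - 15/w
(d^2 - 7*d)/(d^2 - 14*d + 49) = d/(d - 7)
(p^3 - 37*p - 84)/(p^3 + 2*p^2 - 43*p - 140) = (p + 3)/(p + 5)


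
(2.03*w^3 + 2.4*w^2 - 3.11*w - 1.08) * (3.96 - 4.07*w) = -8.2621*w^4 - 1.7292*w^3 + 22.1617*w^2 - 7.92*w - 4.2768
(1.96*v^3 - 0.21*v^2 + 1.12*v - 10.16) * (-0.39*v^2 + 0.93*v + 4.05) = -0.7644*v^5 + 1.9047*v^4 + 7.3059*v^3 + 4.1535*v^2 - 4.9128*v - 41.148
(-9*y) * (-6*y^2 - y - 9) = 54*y^3 + 9*y^2 + 81*y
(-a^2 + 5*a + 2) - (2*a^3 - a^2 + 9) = -2*a^3 + 5*a - 7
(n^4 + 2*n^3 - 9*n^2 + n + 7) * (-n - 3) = -n^5 - 5*n^4 + 3*n^3 + 26*n^2 - 10*n - 21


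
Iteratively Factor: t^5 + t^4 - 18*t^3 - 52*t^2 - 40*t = (t + 2)*(t^4 - t^3 - 16*t^2 - 20*t) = (t - 5)*(t + 2)*(t^3 + 4*t^2 + 4*t) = (t - 5)*(t + 2)^2*(t^2 + 2*t) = (t - 5)*(t + 2)^3*(t)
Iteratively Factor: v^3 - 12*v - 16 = (v + 2)*(v^2 - 2*v - 8) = (v + 2)^2*(v - 4)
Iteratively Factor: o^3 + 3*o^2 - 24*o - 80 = (o - 5)*(o^2 + 8*o + 16) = (o - 5)*(o + 4)*(o + 4)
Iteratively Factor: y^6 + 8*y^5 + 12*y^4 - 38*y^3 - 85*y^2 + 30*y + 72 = (y - 1)*(y^5 + 9*y^4 + 21*y^3 - 17*y^2 - 102*y - 72) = (y - 1)*(y + 4)*(y^4 + 5*y^3 + y^2 - 21*y - 18) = (y - 1)*(y + 1)*(y + 4)*(y^3 + 4*y^2 - 3*y - 18) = (y - 2)*(y - 1)*(y + 1)*(y + 4)*(y^2 + 6*y + 9) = (y - 2)*(y - 1)*(y + 1)*(y + 3)*(y + 4)*(y + 3)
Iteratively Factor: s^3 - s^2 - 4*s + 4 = (s - 1)*(s^2 - 4) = (s - 1)*(s + 2)*(s - 2)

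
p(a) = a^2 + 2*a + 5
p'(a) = 2*a + 2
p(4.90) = 38.81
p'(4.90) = 11.80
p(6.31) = 57.44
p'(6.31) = 14.62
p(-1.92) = 4.85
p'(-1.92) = -1.84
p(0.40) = 5.96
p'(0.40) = 2.80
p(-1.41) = 4.17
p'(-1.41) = -0.82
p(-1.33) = 4.11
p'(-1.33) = -0.66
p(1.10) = 8.41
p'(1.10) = 4.20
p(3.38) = 23.18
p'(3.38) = 8.76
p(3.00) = 20.00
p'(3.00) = 8.00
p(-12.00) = 125.00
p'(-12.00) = -22.00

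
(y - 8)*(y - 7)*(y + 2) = y^3 - 13*y^2 + 26*y + 112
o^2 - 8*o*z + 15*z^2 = (o - 5*z)*(o - 3*z)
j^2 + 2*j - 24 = (j - 4)*(j + 6)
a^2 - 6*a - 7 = (a - 7)*(a + 1)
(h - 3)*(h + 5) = h^2 + 2*h - 15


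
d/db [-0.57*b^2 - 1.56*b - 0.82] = -1.14*b - 1.56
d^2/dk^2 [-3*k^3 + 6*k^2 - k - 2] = 12 - 18*k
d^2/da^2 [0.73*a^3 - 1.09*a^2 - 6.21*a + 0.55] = 4.38*a - 2.18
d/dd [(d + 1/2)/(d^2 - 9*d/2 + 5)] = (-4*d^2 - 4*d + 29)/(4*d^4 - 36*d^3 + 121*d^2 - 180*d + 100)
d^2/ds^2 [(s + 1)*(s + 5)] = 2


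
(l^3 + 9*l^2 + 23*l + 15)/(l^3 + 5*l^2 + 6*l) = (l^2 + 6*l + 5)/(l*(l + 2))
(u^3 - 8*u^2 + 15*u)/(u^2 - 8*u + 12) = u*(u^2 - 8*u + 15)/(u^2 - 8*u + 12)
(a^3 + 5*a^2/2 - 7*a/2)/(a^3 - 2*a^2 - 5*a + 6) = a*(2*a + 7)/(2*(a^2 - a - 6))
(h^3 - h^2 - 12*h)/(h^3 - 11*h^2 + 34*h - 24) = h*(h + 3)/(h^2 - 7*h + 6)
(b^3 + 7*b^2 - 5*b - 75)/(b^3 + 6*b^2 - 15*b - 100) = (b - 3)/(b - 4)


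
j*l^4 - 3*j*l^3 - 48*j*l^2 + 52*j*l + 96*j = (l - 8)*(l - 2)*(l + 6)*(j*l + j)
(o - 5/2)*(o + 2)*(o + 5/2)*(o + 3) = o^4 + 5*o^3 - o^2/4 - 125*o/4 - 75/2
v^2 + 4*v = v*(v + 4)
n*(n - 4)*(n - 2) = n^3 - 6*n^2 + 8*n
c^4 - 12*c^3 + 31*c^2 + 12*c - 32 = (c - 8)*(c - 4)*(c - 1)*(c + 1)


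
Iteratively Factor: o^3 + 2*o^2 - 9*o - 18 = (o + 3)*(o^2 - o - 6) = (o + 2)*(o + 3)*(o - 3)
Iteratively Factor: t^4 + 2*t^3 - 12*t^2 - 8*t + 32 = (t + 4)*(t^3 - 2*t^2 - 4*t + 8) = (t - 2)*(t + 4)*(t^2 - 4) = (t - 2)*(t + 2)*(t + 4)*(t - 2)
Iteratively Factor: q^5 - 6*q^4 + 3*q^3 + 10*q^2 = (q - 2)*(q^4 - 4*q^3 - 5*q^2) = q*(q - 2)*(q^3 - 4*q^2 - 5*q) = q*(q - 5)*(q - 2)*(q^2 + q) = q*(q - 5)*(q - 2)*(q + 1)*(q)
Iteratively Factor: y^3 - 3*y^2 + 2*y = (y - 1)*(y^2 - 2*y) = (y - 2)*(y - 1)*(y)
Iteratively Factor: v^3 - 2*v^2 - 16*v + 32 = (v + 4)*(v^2 - 6*v + 8) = (v - 2)*(v + 4)*(v - 4)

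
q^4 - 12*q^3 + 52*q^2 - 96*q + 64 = (q - 4)^2*(q - 2)^2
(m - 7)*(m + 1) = m^2 - 6*m - 7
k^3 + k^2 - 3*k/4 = k*(k - 1/2)*(k + 3/2)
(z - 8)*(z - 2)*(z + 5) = z^3 - 5*z^2 - 34*z + 80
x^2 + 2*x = x*(x + 2)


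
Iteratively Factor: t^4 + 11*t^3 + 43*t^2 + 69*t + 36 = (t + 3)*(t^3 + 8*t^2 + 19*t + 12) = (t + 1)*(t + 3)*(t^2 + 7*t + 12) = (t + 1)*(t + 3)^2*(t + 4)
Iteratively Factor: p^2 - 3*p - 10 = (p + 2)*(p - 5)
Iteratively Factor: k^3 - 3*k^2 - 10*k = (k - 5)*(k^2 + 2*k) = k*(k - 5)*(k + 2)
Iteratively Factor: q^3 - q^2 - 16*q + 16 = (q - 1)*(q^2 - 16) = (q - 4)*(q - 1)*(q + 4)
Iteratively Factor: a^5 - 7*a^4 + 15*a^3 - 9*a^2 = (a)*(a^4 - 7*a^3 + 15*a^2 - 9*a) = a*(a - 3)*(a^3 - 4*a^2 + 3*a) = a^2*(a - 3)*(a^2 - 4*a + 3) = a^2*(a - 3)*(a - 1)*(a - 3)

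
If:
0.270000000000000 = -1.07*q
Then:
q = -0.25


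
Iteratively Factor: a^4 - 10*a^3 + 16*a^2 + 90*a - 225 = (a - 3)*(a^3 - 7*a^2 - 5*a + 75) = (a - 5)*(a - 3)*(a^2 - 2*a - 15) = (a - 5)*(a - 3)*(a + 3)*(a - 5)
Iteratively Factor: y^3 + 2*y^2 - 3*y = (y - 1)*(y^2 + 3*y) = (y - 1)*(y + 3)*(y)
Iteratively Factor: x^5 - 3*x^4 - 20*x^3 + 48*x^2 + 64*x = (x - 4)*(x^4 + x^3 - 16*x^2 - 16*x) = (x - 4)*(x + 1)*(x^3 - 16*x) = (x - 4)^2*(x + 1)*(x^2 + 4*x) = (x - 4)^2*(x + 1)*(x + 4)*(x)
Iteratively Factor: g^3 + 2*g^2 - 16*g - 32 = (g + 4)*(g^2 - 2*g - 8) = (g - 4)*(g + 4)*(g + 2)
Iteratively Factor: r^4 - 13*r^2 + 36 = (r + 3)*(r^3 - 3*r^2 - 4*r + 12) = (r - 2)*(r + 3)*(r^2 - r - 6) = (r - 2)*(r + 2)*(r + 3)*(r - 3)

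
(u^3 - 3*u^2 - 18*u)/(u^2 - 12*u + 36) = u*(u + 3)/(u - 6)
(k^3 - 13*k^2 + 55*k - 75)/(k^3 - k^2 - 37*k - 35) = (-k^3 + 13*k^2 - 55*k + 75)/(-k^3 + k^2 + 37*k + 35)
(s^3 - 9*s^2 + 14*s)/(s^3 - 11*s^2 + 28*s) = (s - 2)/(s - 4)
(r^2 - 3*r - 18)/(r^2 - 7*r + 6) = (r + 3)/(r - 1)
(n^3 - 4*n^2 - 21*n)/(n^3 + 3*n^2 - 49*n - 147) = n/(n + 7)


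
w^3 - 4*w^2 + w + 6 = (w - 3)*(w - 2)*(w + 1)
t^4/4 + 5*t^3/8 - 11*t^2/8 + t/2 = t*(t/4 + 1)*(t - 1)*(t - 1/2)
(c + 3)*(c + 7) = c^2 + 10*c + 21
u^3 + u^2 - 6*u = u*(u - 2)*(u + 3)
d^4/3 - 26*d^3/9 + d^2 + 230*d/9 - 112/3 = (d/3 + 1)*(d - 7)*(d - 8/3)*(d - 2)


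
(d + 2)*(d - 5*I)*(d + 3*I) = d^3 + 2*d^2 - 2*I*d^2 + 15*d - 4*I*d + 30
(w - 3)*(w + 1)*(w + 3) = w^3 + w^2 - 9*w - 9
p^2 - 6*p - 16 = (p - 8)*(p + 2)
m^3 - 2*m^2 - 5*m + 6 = (m - 3)*(m - 1)*(m + 2)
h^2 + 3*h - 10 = (h - 2)*(h + 5)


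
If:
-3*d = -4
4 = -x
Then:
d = 4/3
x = -4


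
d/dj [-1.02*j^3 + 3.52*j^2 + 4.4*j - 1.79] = -3.06*j^2 + 7.04*j + 4.4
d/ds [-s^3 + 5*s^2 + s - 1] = -3*s^2 + 10*s + 1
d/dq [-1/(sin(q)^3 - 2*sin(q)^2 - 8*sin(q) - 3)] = (3*sin(q)^2 - 4*sin(q) - 8)*cos(q)/(sin(q)^3 - 2*sin(q)^2 - 8*sin(q) - 3)^2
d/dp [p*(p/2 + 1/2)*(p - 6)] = 3*p^2/2 - 5*p - 3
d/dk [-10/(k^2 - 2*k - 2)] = 20*(k - 1)/(-k^2 + 2*k + 2)^2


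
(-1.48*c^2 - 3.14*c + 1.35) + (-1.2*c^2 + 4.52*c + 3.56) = -2.68*c^2 + 1.38*c + 4.91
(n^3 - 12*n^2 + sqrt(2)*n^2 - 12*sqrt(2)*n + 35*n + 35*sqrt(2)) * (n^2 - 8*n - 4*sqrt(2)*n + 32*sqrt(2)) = n^5 - 20*n^4 - 3*sqrt(2)*n^4 + 60*sqrt(2)*n^3 + 123*n^3 - 393*sqrt(2)*n^2 - 120*n^2 - 1048*n + 840*sqrt(2)*n + 2240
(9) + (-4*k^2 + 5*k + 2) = -4*k^2 + 5*k + 11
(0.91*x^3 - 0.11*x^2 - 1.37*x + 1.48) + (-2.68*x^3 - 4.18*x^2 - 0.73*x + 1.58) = -1.77*x^3 - 4.29*x^2 - 2.1*x + 3.06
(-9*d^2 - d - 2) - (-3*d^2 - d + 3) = -6*d^2 - 5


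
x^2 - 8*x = x*(x - 8)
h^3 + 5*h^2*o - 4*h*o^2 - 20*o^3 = (h - 2*o)*(h + 2*o)*(h + 5*o)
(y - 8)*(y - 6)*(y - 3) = y^3 - 17*y^2 + 90*y - 144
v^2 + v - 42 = (v - 6)*(v + 7)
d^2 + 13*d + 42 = (d + 6)*(d + 7)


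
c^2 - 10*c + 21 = (c - 7)*(c - 3)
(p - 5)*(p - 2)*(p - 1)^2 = p^4 - 9*p^3 + 25*p^2 - 27*p + 10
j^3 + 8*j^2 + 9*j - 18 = (j - 1)*(j + 3)*(j + 6)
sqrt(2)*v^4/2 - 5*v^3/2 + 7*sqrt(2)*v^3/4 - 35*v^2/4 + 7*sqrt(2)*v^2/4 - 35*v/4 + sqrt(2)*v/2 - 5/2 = (v/2 + 1/2)*(v + 2)*(v - 5*sqrt(2)/2)*(sqrt(2)*v + sqrt(2)/2)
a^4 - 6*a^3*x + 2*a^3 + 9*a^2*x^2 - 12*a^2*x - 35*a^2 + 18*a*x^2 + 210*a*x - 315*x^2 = (a - 5)*(a + 7)*(a - 3*x)^2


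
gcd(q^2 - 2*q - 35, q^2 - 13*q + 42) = q - 7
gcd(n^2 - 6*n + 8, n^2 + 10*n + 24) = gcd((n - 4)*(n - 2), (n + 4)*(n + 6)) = 1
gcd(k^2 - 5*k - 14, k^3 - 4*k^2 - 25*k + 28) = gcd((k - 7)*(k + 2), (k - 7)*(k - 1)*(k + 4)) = k - 7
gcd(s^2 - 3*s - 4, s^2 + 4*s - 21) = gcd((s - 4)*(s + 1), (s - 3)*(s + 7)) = 1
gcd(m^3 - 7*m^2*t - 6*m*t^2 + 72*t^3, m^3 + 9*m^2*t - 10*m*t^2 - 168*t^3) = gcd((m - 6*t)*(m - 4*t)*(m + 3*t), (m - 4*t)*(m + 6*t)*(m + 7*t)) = -m + 4*t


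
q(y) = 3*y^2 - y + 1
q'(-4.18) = -26.08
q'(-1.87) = -12.22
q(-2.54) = 22.89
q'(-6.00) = -37.00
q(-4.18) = 57.60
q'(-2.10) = -13.60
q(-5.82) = 108.44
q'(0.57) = 2.42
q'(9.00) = 53.00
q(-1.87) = 13.36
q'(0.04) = -0.76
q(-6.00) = 115.00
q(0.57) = 1.40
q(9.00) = 235.00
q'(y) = 6*y - 1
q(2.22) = 13.57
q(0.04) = 0.96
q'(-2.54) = -16.24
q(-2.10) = 16.33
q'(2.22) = 12.32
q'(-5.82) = -35.92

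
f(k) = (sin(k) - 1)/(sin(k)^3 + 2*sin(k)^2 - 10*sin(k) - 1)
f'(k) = (sin(k) - 1)*(-3*sin(k)^2*cos(k) - 4*sin(k)*cos(k) + 10*cos(k))/(sin(k)^3 + 2*sin(k)^2 - 10*sin(k) - 1)^2 + cos(k)/(sin(k)^3 + 2*sin(k)^2 - 10*sin(k) - 1)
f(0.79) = 0.04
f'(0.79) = -0.13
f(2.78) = 0.15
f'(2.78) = 0.50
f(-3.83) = 0.06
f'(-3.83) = 0.17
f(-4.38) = 0.01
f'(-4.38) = 0.04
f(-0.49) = -0.36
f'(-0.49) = -0.67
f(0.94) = 0.03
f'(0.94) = -0.09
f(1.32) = 0.00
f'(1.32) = -0.03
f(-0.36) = -0.50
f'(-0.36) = -1.53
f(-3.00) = -2.55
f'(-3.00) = 56.86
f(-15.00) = -0.27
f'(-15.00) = 0.26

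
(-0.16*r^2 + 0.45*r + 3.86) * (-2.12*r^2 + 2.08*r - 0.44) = 0.3392*r^4 - 1.2868*r^3 - 7.1768*r^2 + 7.8308*r - 1.6984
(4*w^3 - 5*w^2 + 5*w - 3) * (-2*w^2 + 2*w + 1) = -8*w^5 + 18*w^4 - 16*w^3 + 11*w^2 - w - 3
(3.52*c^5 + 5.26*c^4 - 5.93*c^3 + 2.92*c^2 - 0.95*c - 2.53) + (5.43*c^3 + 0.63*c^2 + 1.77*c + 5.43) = 3.52*c^5 + 5.26*c^4 - 0.5*c^3 + 3.55*c^2 + 0.82*c + 2.9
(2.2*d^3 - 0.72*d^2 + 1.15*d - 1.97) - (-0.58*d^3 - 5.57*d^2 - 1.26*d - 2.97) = 2.78*d^3 + 4.85*d^2 + 2.41*d + 1.0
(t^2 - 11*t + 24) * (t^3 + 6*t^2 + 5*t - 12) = t^5 - 5*t^4 - 37*t^3 + 77*t^2 + 252*t - 288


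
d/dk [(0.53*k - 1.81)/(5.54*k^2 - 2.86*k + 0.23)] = (-2.9362*k^2 + 20.0548*k - 5.0547)/(30.6916*k^4 - 31.6888*k^3 + 10.728*k^2 - 1.3156*k + 0.0529)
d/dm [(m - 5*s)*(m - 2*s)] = 2*m - 7*s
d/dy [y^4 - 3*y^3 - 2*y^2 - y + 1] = 4*y^3 - 9*y^2 - 4*y - 1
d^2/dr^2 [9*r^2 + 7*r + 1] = 18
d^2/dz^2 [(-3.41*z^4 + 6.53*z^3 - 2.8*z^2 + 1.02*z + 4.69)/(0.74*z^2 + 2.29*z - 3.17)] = (-3.734632*z^6 - 34.671516*z^5 - 59.2992179999999*z^4 + 505.798366*z^3 - 719.620338*z^2 + 455.758242*z + 29.728394)/(0.405224*z^6 + 3.762012*z^5 + 6.434226*z^4 - 20.222303*z^3 - 27.562833*z^2 + 69.035943*z - 31.855013)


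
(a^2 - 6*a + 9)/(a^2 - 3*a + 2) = (a^2 - 6*a + 9)/(a^2 - 3*a + 2)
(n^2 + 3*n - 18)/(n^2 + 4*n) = (n^2 + 3*n - 18)/(n*(n + 4))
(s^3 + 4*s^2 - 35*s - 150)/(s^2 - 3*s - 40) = (s^2 - s - 30)/(s - 8)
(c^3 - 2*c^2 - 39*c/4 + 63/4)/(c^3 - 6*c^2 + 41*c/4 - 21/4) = (c + 3)/(c - 1)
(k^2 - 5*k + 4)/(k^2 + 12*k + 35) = (k^2 - 5*k + 4)/(k^2 + 12*k + 35)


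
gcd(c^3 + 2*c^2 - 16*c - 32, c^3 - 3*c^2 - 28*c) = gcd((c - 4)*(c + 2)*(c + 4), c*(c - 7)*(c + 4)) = c + 4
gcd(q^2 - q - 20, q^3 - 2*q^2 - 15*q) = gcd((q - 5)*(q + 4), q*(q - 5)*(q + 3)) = q - 5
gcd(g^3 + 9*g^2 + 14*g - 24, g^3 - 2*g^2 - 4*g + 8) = 1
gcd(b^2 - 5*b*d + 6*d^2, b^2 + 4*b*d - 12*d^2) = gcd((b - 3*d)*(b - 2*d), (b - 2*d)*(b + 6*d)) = b - 2*d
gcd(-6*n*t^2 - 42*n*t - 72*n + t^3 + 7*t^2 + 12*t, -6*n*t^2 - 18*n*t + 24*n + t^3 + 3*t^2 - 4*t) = -6*n*t - 24*n + t^2 + 4*t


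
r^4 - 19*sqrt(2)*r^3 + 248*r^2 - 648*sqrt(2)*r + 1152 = (r - 8*sqrt(2))*(r - 6*sqrt(2))*(r - 3*sqrt(2))*(r - 2*sqrt(2))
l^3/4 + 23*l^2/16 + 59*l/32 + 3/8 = (l/4 + 1)*(l + 1/4)*(l + 3/2)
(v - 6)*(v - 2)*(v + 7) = v^3 - v^2 - 44*v + 84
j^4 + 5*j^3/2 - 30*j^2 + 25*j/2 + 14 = (j - 4)*(j - 1)*(j + 1/2)*(j + 7)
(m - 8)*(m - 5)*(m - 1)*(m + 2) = m^4 - 12*m^3 + 25*m^2 + 66*m - 80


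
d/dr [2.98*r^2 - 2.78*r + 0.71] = 5.96*r - 2.78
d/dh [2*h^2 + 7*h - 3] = 4*h + 7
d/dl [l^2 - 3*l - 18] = 2*l - 3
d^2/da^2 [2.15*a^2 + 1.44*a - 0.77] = 4.30000000000000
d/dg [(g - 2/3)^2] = 2*g - 4/3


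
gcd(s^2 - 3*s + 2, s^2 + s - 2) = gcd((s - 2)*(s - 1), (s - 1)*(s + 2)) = s - 1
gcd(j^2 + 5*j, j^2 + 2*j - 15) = j + 5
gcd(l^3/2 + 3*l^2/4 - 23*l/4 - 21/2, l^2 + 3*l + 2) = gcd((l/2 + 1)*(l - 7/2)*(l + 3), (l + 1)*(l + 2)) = l + 2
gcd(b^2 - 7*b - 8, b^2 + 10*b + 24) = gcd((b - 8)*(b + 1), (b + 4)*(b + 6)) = 1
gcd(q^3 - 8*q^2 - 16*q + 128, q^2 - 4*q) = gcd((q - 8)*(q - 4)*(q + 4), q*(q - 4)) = q - 4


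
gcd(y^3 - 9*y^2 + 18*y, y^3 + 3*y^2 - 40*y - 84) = y - 6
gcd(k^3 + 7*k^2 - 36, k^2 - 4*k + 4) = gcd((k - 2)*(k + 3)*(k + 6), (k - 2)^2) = k - 2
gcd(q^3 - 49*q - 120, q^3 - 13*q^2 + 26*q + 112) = q - 8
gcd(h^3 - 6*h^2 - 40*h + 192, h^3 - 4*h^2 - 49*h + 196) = h - 4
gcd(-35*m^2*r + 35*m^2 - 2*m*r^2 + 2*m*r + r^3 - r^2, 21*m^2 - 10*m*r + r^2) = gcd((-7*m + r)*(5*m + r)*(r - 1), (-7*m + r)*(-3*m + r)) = -7*m + r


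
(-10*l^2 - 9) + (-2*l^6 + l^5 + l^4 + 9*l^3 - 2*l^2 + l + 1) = -2*l^6 + l^5 + l^4 + 9*l^3 - 12*l^2 + l - 8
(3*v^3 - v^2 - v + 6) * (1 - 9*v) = -27*v^4 + 12*v^3 + 8*v^2 - 55*v + 6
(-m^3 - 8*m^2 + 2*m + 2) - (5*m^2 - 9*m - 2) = -m^3 - 13*m^2 + 11*m + 4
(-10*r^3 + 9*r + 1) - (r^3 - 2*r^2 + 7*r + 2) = -11*r^3 + 2*r^2 + 2*r - 1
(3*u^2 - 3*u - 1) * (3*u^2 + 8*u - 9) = 9*u^4 + 15*u^3 - 54*u^2 + 19*u + 9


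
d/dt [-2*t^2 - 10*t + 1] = -4*t - 10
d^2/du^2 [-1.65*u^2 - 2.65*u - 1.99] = -3.30000000000000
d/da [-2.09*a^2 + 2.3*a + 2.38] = 2.3 - 4.18*a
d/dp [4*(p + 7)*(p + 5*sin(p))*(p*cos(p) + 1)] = -4*(p + 7)*(p + 5*sin(p))*(p*sin(p) - cos(p)) + 4*(p + 7)*(p*cos(p) + 1)*(5*cos(p) + 1) + 4*(p + 5*sin(p))*(p*cos(p) + 1)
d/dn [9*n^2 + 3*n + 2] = 18*n + 3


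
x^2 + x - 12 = (x - 3)*(x + 4)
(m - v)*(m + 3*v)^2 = m^3 + 5*m^2*v + 3*m*v^2 - 9*v^3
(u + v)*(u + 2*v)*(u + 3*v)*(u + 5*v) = u^4 + 11*u^3*v + 41*u^2*v^2 + 61*u*v^3 + 30*v^4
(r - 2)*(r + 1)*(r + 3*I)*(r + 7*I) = r^4 - r^3 + 10*I*r^3 - 23*r^2 - 10*I*r^2 + 21*r - 20*I*r + 42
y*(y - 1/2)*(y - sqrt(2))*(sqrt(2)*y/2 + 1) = sqrt(2)*y^4/2 - sqrt(2)*y^3/4 - sqrt(2)*y^2 + sqrt(2)*y/2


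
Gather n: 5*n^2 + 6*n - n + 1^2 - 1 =5*n^2 + 5*n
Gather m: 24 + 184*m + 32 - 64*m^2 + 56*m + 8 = -64*m^2 + 240*m + 64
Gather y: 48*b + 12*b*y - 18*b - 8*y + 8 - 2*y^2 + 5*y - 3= 30*b - 2*y^2 + y*(12*b - 3) + 5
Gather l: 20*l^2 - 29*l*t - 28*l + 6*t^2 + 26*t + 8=20*l^2 + l*(-29*t - 28) + 6*t^2 + 26*t + 8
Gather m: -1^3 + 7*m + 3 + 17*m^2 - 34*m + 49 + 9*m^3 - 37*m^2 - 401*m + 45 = 9*m^3 - 20*m^2 - 428*m + 96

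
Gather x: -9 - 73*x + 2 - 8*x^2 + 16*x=-8*x^2 - 57*x - 7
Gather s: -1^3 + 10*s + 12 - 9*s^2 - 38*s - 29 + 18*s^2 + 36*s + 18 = 9*s^2 + 8*s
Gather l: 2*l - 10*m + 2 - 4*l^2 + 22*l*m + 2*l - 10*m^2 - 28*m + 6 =-4*l^2 + l*(22*m + 4) - 10*m^2 - 38*m + 8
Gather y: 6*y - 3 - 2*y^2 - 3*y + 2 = -2*y^2 + 3*y - 1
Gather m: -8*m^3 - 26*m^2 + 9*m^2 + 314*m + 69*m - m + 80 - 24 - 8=-8*m^3 - 17*m^2 + 382*m + 48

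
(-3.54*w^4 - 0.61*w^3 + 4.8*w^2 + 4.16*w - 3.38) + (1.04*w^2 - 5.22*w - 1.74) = -3.54*w^4 - 0.61*w^3 + 5.84*w^2 - 1.06*w - 5.12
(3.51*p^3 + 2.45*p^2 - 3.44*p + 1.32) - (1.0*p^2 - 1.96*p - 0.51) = 3.51*p^3 + 1.45*p^2 - 1.48*p + 1.83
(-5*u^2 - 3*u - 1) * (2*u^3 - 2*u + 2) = -10*u^5 - 6*u^4 + 8*u^3 - 4*u^2 - 4*u - 2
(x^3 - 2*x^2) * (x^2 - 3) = x^5 - 2*x^4 - 3*x^3 + 6*x^2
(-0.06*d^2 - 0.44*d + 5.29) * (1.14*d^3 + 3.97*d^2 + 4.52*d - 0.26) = -0.0684*d^5 - 0.7398*d^4 + 4.0126*d^3 + 19.0281*d^2 + 24.0252*d - 1.3754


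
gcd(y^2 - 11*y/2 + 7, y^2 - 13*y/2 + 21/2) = y - 7/2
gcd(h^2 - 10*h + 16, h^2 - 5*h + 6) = h - 2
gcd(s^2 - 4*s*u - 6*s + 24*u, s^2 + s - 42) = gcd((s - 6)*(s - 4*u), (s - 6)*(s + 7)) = s - 6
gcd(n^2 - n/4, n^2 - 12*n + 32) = 1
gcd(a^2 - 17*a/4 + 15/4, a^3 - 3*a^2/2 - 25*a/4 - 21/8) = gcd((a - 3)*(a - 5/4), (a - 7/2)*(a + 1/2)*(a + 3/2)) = 1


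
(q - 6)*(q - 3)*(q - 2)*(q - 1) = q^4 - 12*q^3 + 47*q^2 - 72*q + 36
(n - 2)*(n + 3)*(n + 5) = n^3 + 6*n^2 - n - 30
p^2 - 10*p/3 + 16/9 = (p - 8/3)*(p - 2/3)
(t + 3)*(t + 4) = t^2 + 7*t + 12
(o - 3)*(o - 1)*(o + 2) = o^3 - 2*o^2 - 5*o + 6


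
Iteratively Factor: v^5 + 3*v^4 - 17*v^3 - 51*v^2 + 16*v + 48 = (v + 1)*(v^4 + 2*v^3 - 19*v^2 - 32*v + 48) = (v + 1)*(v + 4)*(v^3 - 2*v^2 - 11*v + 12) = (v - 4)*(v + 1)*(v + 4)*(v^2 + 2*v - 3) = (v - 4)*(v - 1)*(v + 1)*(v + 4)*(v + 3)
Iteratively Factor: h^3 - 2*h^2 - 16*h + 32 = (h - 2)*(h^2 - 16) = (h - 2)*(h + 4)*(h - 4)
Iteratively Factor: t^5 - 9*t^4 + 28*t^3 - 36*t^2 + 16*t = (t - 2)*(t^4 - 7*t^3 + 14*t^2 - 8*t) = t*(t - 2)*(t^3 - 7*t^2 + 14*t - 8) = t*(t - 2)*(t - 1)*(t^2 - 6*t + 8) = t*(t - 4)*(t - 2)*(t - 1)*(t - 2)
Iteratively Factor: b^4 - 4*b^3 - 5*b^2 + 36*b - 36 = (b - 2)*(b^3 - 2*b^2 - 9*b + 18) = (b - 2)*(b + 3)*(b^2 - 5*b + 6) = (b - 2)^2*(b + 3)*(b - 3)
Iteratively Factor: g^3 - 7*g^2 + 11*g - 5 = (g - 1)*(g^2 - 6*g + 5) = (g - 1)^2*(g - 5)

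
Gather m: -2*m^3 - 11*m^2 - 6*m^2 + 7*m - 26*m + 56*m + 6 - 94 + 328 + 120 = -2*m^3 - 17*m^2 + 37*m + 360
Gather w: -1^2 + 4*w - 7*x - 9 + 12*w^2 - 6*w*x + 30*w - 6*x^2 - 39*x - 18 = 12*w^2 + w*(34 - 6*x) - 6*x^2 - 46*x - 28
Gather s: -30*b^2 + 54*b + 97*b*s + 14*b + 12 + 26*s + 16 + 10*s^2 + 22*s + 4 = -30*b^2 + 68*b + 10*s^2 + s*(97*b + 48) + 32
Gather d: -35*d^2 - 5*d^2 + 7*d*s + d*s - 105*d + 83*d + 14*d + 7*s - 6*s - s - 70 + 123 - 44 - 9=-40*d^2 + d*(8*s - 8)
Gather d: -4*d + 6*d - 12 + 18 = 2*d + 6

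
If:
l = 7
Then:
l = 7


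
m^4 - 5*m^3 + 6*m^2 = m^2*(m - 3)*(m - 2)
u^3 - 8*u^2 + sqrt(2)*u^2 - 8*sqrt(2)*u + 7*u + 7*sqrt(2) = (u - 7)*(u - 1)*(u + sqrt(2))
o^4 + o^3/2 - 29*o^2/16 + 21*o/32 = o*(o - 3/4)*(o - 1/2)*(o + 7/4)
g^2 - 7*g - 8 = (g - 8)*(g + 1)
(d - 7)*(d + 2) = d^2 - 5*d - 14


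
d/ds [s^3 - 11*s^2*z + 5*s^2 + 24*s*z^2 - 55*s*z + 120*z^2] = 3*s^2 - 22*s*z + 10*s + 24*z^2 - 55*z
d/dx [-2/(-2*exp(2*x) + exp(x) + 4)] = (2 - 8*exp(x))*exp(x)/(-2*exp(2*x) + exp(x) + 4)^2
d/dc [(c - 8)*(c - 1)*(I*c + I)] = I*(3*c^2 - 16*c - 1)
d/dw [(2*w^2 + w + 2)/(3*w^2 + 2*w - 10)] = (w^2 - 52*w - 14)/(9*w^4 + 12*w^3 - 56*w^2 - 40*w + 100)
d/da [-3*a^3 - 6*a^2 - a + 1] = -9*a^2 - 12*a - 1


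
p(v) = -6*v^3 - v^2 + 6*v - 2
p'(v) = -18*v^2 - 2*v + 6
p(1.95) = -38.59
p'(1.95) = -66.34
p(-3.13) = 153.41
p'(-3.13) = -164.08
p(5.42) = -954.18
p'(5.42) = -533.62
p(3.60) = -273.30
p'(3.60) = -234.48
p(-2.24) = 46.98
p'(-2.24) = -79.84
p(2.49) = -85.89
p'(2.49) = -110.58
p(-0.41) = -4.21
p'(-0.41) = 3.79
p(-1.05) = -2.46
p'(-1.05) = -11.74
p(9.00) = -4403.00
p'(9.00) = -1470.00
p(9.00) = -4403.00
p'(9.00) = -1470.00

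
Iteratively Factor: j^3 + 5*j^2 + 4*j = (j + 4)*(j^2 + j) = (j + 1)*(j + 4)*(j)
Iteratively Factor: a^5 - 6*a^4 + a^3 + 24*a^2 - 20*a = (a)*(a^4 - 6*a^3 + a^2 + 24*a - 20) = a*(a - 5)*(a^3 - a^2 - 4*a + 4) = a*(a - 5)*(a + 2)*(a^2 - 3*a + 2) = a*(a - 5)*(a - 1)*(a + 2)*(a - 2)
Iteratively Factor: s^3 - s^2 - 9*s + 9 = (s - 1)*(s^2 - 9) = (s - 1)*(s + 3)*(s - 3)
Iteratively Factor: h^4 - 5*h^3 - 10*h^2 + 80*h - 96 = (h - 2)*(h^3 - 3*h^2 - 16*h + 48) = (h - 3)*(h - 2)*(h^2 - 16) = (h - 3)*(h - 2)*(h + 4)*(h - 4)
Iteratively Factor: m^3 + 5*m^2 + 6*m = (m + 3)*(m^2 + 2*m) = (m + 2)*(m + 3)*(m)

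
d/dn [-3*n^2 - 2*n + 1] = -6*n - 2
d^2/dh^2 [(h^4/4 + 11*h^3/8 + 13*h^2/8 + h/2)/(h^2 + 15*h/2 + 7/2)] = (h^3 + 21*h^2 + 147*h + 217)/(2*(h^3 + 21*h^2 + 147*h + 343))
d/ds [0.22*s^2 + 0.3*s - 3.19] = 0.44*s + 0.3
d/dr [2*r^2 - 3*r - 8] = 4*r - 3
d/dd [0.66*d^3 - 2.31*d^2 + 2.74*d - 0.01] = 1.98*d^2 - 4.62*d + 2.74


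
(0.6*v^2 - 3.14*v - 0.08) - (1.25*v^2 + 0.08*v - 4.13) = -0.65*v^2 - 3.22*v + 4.05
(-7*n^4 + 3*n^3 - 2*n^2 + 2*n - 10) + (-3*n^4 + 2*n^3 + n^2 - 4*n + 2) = -10*n^4 + 5*n^3 - n^2 - 2*n - 8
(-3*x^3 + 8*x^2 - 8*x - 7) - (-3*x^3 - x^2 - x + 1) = 9*x^2 - 7*x - 8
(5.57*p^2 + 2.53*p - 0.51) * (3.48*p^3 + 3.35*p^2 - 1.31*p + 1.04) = 19.3836*p^5 + 27.4639*p^4 - 0.596*p^3 + 0.770000000000001*p^2 + 3.2993*p - 0.5304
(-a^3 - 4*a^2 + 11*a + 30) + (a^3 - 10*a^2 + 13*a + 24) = -14*a^2 + 24*a + 54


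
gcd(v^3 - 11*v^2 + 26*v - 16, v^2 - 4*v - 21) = 1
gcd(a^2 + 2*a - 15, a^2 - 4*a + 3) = a - 3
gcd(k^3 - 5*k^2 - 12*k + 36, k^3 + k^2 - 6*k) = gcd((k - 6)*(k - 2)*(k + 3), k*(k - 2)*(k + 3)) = k^2 + k - 6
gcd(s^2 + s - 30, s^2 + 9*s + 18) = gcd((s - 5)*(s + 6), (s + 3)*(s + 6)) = s + 6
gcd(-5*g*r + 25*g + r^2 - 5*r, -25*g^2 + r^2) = -5*g + r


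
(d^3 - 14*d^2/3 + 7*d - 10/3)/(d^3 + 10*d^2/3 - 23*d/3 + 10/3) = (3*d^2 - 11*d + 10)/(3*d^2 + 13*d - 10)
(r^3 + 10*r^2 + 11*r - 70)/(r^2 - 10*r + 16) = (r^2 + 12*r + 35)/(r - 8)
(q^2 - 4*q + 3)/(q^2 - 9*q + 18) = (q - 1)/(q - 6)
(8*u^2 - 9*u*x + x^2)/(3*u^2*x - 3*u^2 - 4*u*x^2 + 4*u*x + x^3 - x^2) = (-8*u + x)/(-3*u*x + 3*u + x^2 - x)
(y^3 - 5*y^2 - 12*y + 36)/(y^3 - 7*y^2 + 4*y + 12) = (y + 3)/(y + 1)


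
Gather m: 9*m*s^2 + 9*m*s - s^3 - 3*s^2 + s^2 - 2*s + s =m*(9*s^2 + 9*s) - s^3 - 2*s^2 - s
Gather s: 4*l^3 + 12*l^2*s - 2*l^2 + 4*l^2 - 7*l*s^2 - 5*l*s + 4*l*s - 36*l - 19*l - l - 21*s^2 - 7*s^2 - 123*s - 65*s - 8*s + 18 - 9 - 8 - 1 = 4*l^3 + 2*l^2 - 56*l + s^2*(-7*l - 28) + s*(12*l^2 - l - 196)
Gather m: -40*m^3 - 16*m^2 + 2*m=-40*m^3 - 16*m^2 + 2*m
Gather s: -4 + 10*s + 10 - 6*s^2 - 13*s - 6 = -6*s^2 - 3*s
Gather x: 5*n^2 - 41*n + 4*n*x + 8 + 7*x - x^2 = 5*n^2 - 41*n - x^2 + x*(4*n + 7) + 8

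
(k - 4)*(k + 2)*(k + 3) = k^3 + k^2 - 14*k - 24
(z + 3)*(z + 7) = z^2 + 10*z + 21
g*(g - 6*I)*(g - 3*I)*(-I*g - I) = -I*g^4 - 9*g^3 - I*g^3 - 9*g^2 + 18*I*g^2 + 18*I*g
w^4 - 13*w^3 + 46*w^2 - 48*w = w*(w - 8)*(w - 3)*(w - 2)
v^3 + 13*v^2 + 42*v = v*(v + 6)*(v + 7)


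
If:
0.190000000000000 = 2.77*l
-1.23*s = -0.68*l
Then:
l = 0.07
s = 0.04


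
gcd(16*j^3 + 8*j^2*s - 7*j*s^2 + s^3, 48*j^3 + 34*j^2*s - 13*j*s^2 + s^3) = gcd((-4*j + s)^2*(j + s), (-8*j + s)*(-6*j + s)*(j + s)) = j + s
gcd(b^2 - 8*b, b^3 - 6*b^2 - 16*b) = b^2 - 8*b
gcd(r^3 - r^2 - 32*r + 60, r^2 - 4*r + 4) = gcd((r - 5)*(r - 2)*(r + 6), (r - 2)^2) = r - 2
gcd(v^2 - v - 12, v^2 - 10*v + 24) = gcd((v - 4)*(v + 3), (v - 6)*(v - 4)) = v - 4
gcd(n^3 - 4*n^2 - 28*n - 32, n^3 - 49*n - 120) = n - 8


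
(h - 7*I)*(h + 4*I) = h^2 - 3*I*h + 28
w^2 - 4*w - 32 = (w - 8)*(w + 4)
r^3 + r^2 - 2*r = r*(r - 1)*(r + 2)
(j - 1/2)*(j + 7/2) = j^2 + 3*j - 7/4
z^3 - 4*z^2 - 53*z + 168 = (z - 8)*(z - 3)*(z + 7)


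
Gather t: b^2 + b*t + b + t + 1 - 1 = b^2 + b + t*(b + 1)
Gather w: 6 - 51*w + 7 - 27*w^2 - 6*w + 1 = -27*w^2 - 57*w + 14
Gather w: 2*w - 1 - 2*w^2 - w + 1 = -2*w^2 + w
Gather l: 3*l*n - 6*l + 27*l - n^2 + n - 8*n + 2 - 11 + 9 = l*(3*n + 21) - n^2 - 7*n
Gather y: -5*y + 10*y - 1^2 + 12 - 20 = 5*y - 9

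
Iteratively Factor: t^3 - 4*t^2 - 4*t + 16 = (t - 4)*(t^2 - 4) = (t - 4)*(t + 2)*(t - 2)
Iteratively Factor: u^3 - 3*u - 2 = (u + 1)*(u^2 - u - 2) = (u + 1)^2*(u - 2)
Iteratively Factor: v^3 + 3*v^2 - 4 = (v + 2)*(v^2 + v - 2) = (v + 2)^2*(v - 1)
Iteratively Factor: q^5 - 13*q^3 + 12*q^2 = (q + 4)*(q^4 - 4*q^3 + 3*q^2) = q*(q + 4)*(q^3 - 4*q^2 + 3*q) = q*(q - 1)*(q + 4)*(q^2 - 3*q) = q*(q - 3)*(q - 1)*(q + 4)*(q)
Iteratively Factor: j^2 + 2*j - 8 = (j + 4)*(j - 2)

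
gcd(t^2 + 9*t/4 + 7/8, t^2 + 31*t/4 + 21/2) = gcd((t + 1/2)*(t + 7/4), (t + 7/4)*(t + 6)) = t + 7/4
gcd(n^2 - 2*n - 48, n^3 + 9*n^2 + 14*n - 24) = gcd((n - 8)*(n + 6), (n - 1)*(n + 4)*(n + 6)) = n + 6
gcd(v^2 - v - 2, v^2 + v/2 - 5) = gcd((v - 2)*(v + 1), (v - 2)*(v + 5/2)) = v - 2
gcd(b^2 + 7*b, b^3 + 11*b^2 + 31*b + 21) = b + 7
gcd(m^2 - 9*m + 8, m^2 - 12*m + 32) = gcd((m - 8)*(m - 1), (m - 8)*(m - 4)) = m - 8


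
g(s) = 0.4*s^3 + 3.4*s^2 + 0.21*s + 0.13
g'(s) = 1.2*s^2 + 6.8*s + 0.21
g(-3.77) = 26.23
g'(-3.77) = -8.37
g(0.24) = 0.38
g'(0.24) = 1.91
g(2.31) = 23.69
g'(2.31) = 22.32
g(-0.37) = 0.50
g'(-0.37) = -2.14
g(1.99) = 17.16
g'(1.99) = 18.49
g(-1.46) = 5.83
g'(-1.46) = -7.16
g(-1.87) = 9.01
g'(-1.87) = -8.31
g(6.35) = 240.98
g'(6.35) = 91.78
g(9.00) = 569.02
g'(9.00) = 158.61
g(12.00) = 1183.45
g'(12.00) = 254.61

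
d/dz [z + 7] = 1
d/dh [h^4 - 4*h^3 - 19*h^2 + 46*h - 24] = 4*h^3 - 12*h^2 - 38*h + 46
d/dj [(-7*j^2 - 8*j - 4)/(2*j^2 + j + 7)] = (9*j^2 - 82*j - 52)/(4*j^4 + 4*j^3 + 29*j^2 + 14*j + 49)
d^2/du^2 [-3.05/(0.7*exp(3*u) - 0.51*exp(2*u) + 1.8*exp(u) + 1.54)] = (-3.05*(2.1*exp(2*u) - 1.02*exp(u) + 1.8)*(4.2*exp(2*u) - 2.04*exp(u) + 3.6)*exp(u) + (19.215*exp(2*u) - 6.222*exp(u) + 5.49)*(0.7*exp(3*u) - 0.51*exp(2*u) + 1.8*exp(u) + 1.54))*exp(u)/(0.7*exp(3*u) - 0.51*exp(2*u) + 1.8*exp(u) + 1.54)^3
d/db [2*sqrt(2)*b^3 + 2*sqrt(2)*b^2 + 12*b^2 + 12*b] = 6*sqrt(2)*b^2 + 4*sqrt(2)*b + 24*b + 12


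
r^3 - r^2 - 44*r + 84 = (r - 6)*(r - 2)*(r + 7)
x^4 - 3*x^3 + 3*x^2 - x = x*(x - 1)^3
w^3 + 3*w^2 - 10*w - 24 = (w - 3)*(w + 2)*(w + 4)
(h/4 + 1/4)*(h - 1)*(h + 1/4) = h^3/4 + h^2/16 - h/4 - 1/16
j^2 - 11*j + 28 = (j - 7)*(j - 4)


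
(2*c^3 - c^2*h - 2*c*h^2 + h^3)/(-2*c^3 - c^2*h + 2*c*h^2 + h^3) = (-2*c + h)/(2*c + h)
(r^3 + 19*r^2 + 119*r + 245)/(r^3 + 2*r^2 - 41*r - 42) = (r^2 + 12*r + 35)/(r^2 - 5*r - 6)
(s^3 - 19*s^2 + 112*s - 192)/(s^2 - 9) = (s^2 - 16*s + 64)/(s + 3)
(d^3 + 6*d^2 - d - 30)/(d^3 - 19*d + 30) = (d + 3)/(d - 3)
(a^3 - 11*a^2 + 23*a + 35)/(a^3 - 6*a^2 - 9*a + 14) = (a^2 - 4*a - 5)/(a^2 + a - 2)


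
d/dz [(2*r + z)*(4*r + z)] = 6*r + 2*z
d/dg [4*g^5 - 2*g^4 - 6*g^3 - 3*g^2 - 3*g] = 20*g^4 - 8*g^3 - 18*g^2 - 6*g - 3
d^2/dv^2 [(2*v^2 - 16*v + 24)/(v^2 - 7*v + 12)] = 4*(-v^3 + 36*v - 84)/(v^6 - 21*v^5 + 183*v^4 - 847*v^3 + 2196*v^2 - 3024*v + 1728)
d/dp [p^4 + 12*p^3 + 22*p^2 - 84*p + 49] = 4*p^3 + 36*p^2 + 44*p - 84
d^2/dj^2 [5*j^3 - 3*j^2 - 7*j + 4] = 30*j - 6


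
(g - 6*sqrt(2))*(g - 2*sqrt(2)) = g^2 - 8*sqrt(2)*g + 24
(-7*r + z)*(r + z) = -7*r^2 - 6*r*z + z^2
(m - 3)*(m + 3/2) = m^2 - 3*m/2 - 9/2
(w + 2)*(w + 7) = w^2 + 9*w + 14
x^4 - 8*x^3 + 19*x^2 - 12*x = x*(x - 4)*(x - 3)*(x - 1)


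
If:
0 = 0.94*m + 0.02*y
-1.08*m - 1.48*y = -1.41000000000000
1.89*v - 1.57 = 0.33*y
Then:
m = -0.02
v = 1.00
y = 0.97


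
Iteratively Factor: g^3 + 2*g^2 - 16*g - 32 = (g - 4)*(g^2 + 6*g + 8) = (g - 4)*(g + 2)*(g + 4)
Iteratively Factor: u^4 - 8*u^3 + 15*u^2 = (u)*(u^3 - 8*u^2 + 15*u) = u*(u - 3)*(u^2 - 5*u) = u^2*(u - 3)*(u - 5)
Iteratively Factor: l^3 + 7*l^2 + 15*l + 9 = (l + 3)*(l^2 + 4*l + 3) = (l + 3)^2*(l + 1)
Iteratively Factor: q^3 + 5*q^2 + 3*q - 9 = (q + 3)*(q^2 + 2*q - 3) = (q - 1)*(q + 3)*(q + 3)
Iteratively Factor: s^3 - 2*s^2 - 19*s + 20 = (s - 5)*(s^2 + 3*s - 4) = (s - 5)*(s + 4)*(s - 1)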